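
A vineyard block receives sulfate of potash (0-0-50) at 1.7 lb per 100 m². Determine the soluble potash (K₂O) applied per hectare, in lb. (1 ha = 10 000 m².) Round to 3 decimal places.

85.000 lb K₂O per hectare

K₂O per 100 m² = 1.7 × 50% = 0.85 lb.
Convert to per hectare: 0.85 × 100 = 85 lb.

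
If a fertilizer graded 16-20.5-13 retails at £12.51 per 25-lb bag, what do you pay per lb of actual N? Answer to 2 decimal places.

£3.13 per lb N

N in bag = 25 × 16% = 4 lb.
Cost per lb N = £12.51 / 4 = £3.1275.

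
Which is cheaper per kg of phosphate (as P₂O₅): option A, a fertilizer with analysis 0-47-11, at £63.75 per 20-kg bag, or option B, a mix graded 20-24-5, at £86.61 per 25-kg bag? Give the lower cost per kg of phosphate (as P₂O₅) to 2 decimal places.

£6.78 per kg P₂O₅ (option A)

option A: P₂O₅ per bag = 20 × 47% = 9.4 kg; cost = 63.75 / 9.4 = £6.7819/kg P₂O₅.
option B: P₂O₅ per bag = 25 × 24% = 6 kg; cost = 86.61 / 6 = £14.4350/kg P₂O₅.
option A is cheaper.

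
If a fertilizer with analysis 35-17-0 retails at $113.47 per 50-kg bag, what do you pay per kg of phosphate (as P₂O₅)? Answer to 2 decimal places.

P₂O₅ in bag = 50 × 17% = 8.5 kg.
Cost per kg P₂O₅ = $113.47 / 8.5 = $13.3494.

$13.35 per kg P₂O₅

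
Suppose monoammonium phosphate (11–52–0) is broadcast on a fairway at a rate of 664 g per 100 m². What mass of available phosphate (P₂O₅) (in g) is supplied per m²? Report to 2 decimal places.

3.45 g P₂O₅ per sq m

P₂O₅ per 100 m² = 664 × 52% = 345.28 g.
Convert to per m²: 345.28 × 0.01 = 3.4528 g.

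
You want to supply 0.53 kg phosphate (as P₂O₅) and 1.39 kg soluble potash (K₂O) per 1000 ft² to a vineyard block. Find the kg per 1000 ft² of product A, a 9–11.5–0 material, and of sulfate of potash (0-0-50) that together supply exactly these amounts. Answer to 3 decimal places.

With a, b = kg per 1000 ft² of product A and sulfate of potash:
P₂O₅: 0.115·a + 0·b = 0.53
K₂O: 0·a + 0.5·b = 1.39
Solving simultaneously: a = 4.6087, b = 2.78.

4.609 kg product A, 2.780 kg sulfate of potash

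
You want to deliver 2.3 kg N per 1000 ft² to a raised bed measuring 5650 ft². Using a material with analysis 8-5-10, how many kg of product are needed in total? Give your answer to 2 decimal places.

Product per 1000 ft² = 2.3 / 8% = 28.75 kg.
Total product = 28.75 × 5650 / 1000 = 162.438 kg.

162.44 kg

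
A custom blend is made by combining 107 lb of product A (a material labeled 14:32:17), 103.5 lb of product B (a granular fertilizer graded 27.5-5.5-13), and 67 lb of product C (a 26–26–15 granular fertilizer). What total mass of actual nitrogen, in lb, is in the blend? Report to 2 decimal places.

60.86 lb N

N mass = 14%×107 + 27.5%×103.5 + 26%×67 = 60.8625 lb.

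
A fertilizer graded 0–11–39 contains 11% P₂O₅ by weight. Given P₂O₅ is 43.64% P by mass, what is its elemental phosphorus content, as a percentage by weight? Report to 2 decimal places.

4.80% P

%P = 11 × 0.4364 = 4.8004%.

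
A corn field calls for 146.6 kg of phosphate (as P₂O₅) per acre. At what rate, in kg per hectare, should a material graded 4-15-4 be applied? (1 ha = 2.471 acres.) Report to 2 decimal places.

2414.99 kg of product per hectare

Product per acre = 146.6 / 15% = 977.333 kg.
Convert to per hectare: 977.333 × 2.471 = 2414.991 kg.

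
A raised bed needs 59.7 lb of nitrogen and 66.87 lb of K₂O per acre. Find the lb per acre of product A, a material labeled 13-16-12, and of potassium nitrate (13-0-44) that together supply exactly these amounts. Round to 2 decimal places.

422.47 lb product A, 36.76 lb potassium nitrate

With a, b = lb per acre of product A and potassium nitrate:
N: 0.13·a + 0.13·b = 59.7
K₂O: 0.12·a + 0.44·b = 66.87
Eliminate a: (row1) − 0.13/0.12·(row2) → -0.346667·b = -12.7425, so b = 36.7572.
Back-substitute: a = (59.7 − 0.13·36.7572) / 0.13 = 422.474.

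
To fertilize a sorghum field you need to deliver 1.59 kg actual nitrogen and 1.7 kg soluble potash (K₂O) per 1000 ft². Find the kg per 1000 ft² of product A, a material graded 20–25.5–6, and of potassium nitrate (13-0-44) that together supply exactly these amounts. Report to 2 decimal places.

With a, b = kg per 1000 ft² of product A and potassium nitrate:
N: 0.2·a + 0.13·b = 1.59
K₂O: 0.06·a + 0.44·b = 1.7
Eliminate a: (row1) − 0.2/0.06·(row2) → -1.33667·b = -4.07667, so b = 3.04988.
Back-substitute: a = (1.59 − 0.13·3.04988) / 0.2 = 5.96758.

5.97 kg product A, 3.05 kg potassium nitrate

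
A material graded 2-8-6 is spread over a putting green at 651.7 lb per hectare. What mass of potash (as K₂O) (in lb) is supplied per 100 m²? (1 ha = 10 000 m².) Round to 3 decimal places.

K₂O per hectare = 651.7 × 6% = 39.102 lb.
Convert to per 100 m²: 39.102 × 0.01 = 0.39102 lb.

0.391 lb K₂O per hundred sq m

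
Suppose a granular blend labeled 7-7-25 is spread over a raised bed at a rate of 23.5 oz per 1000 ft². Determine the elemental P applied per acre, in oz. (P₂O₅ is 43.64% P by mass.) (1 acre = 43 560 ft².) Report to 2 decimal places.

31.27 oz P per acre

P₂O₅ per 1000 ft² = 23.5 × 7% = 1.645 oz.
Elemental P = 1.645 × 0.4364 = 0.717878 oz per 1000 ft².
Convert to per acre: 0.717878 × 43.56 = 31.2708 oz.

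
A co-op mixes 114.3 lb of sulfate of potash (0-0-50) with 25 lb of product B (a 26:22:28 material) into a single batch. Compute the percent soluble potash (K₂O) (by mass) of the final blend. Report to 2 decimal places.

Total mass = 114.3 + 25 = 139.3 lb.
K₂O mass = 50%×114.3 + 28%×25 = 64.15 lb.
% K₂O = 64.15 / 139.3 = 46.0517%.

46.05% K₂O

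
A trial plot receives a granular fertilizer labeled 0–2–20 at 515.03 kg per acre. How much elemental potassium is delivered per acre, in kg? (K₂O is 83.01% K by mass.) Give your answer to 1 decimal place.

85.5 kg K per acre

K₂O per acre = 515.03 × 20% = 103.006 kg.
Elemental K = 103.006 × 0.8301 = 85.5053 kg per acre.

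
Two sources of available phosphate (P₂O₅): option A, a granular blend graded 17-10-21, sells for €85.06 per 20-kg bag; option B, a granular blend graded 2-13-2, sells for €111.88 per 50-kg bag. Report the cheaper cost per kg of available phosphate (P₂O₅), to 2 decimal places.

option A: P₂O₅ per bag = 20 × 10% = 2 kg; cost = 85.06 / 2 = €42.5300/kg P₂O₅.
option B: P₂O₅ per bag = 50 × 13% = 6.5 kg; cost = 111.88 / 6.5 = €17.2123/kg P₂O₅.
option B is cheaper.

€17.21 per kg P₂O₅ (option B)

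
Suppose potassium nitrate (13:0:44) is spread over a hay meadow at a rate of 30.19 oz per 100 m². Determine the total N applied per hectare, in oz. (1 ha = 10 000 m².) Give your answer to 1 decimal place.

nitrogen per 100 m² = 30.19 × 13% = 3.9247 oz.
Convert to per hectare: 3.9247 × 100 = 392.47 oz.

392.5 oz N per hectare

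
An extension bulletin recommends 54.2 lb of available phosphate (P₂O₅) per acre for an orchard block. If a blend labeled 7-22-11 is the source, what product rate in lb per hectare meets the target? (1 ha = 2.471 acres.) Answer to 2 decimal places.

Product per acre = 54.2 / 22% = 246.364 lb.
Convert to per hectare: 246.364 × 2.471 = 608.7645 lb.

608.76 lb of product per hectare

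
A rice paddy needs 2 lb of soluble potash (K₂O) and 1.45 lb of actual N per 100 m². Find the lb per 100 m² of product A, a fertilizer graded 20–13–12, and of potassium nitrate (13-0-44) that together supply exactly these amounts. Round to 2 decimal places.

Per-100 m² balance (a = product A, b = potassium nitrate):
K₂O: 0.12·a + 0.44·b = 2
N: 0.2·a + 0.13·b = 1.45
Eliminate b: (row1) − 0.44/0.13·(row2) → -0.556923·a = -2.90769, so a = 5.22099.
Then b = (1.45 − 0.2·5.22099) / 0.13 = 3.12155.

5.22 lb product A, 3.12 lb potassium nitrate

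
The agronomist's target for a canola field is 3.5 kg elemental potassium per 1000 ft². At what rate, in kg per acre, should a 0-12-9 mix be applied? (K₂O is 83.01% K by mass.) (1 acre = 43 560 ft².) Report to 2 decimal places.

2040.72 kg of product per acre

As K₂O: 3.5 / 0.8301 = 4.21636 kg per 1000 ft².
Product per 1000 ft² = 4.21636 / 9% = 46.8484 kg.
Convert to per acre: 46.8484 × 43.56 = 2040.718 kg.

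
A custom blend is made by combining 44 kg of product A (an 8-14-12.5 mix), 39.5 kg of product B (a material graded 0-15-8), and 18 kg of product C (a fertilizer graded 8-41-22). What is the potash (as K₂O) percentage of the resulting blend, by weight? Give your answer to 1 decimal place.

12.4% K₂O

Total mass = 44 + 39.5 + 18 = 101.5 kg.
K₂O mass = 12.5%×44 + 8%×39.5 + 22%×18 = 12.62 kg.
% K₂O = 12.62 / 101.5 = 12.4335%.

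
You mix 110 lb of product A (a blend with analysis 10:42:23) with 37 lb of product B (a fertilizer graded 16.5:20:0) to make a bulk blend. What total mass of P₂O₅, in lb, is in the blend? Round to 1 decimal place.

P₂O₅ mass = 42%×110 + 20%×37 = 53.6 lb.

53.6 lb P₂O₅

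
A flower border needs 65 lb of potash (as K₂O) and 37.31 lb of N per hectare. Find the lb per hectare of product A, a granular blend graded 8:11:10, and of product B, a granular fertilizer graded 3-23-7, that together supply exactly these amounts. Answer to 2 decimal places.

254.50 lb product A, 565.00 lb product B

With a, b = lb per hectare of product A and product B:
K₂O: 0.1·a + 0.07·b = 65
N: 0.08·a + 0.03·b = 37.31
Eliminate a: (row1) − 0.1/0.08·(row2) → 0.0325·b = 18.3625, so b = 565.
Back-substitute: a = (65 − 0.07·565) / 0.1 = 254.5.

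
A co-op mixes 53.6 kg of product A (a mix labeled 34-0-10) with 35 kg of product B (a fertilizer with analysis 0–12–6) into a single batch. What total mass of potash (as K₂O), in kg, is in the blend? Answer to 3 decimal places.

7.460 kg K₂O

K₂O mass = 10%×53.6 + 6%×35 = 7.46 kg.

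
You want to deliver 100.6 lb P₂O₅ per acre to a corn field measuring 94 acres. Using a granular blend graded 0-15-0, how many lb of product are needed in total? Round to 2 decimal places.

Product per acre = 100.6 / 15% = 670.667 lb.
Total product = 670.667 × 94 = 63042.667 lb.

63042.67 lb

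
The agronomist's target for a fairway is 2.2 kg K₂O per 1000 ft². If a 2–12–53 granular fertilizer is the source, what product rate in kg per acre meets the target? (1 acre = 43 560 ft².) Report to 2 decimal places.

180.82 kg of product per acre

Product per 1000 ft² = 2.2 / 53% = 4.15094 kg.
Convert to per acre: 4.15094 × 43.56 = 180.815 kg.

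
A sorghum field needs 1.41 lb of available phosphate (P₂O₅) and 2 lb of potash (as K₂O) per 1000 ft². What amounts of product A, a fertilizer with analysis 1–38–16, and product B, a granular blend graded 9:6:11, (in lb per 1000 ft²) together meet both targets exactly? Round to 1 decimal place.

1.1 lb product A, 16.6 lb product B

With a, b = lb per 1000 ft² of product A and product B:
P₂O₅: 0.38·a + 0.06·b = 1.41
K₂O: 0.16·a + 0.11·b = 2
Eliminate b: (row1) − 0.06/0.11·(row2) → 0.292727·a = 0.319091, so a = 1.09006.
Then b = (2 − 0.16·1.09006) / 0.11 = 16.5963.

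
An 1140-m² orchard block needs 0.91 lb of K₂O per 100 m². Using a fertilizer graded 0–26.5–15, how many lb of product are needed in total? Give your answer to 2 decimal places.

Product per 100 m² = 0.91 / 15% = 6.06667 lb.
Total product = 6.06667 × 1140 / 100 = 69.16 lb.

69.16 lb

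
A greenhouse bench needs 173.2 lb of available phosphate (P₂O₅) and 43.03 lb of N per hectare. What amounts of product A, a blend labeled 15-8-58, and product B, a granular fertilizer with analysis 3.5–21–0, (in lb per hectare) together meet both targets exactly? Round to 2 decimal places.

103.63 lb product A, 785.28 lb product B

Per-hectare balance (a = product A, b = product B):
P₂O₅: 0.08·a + 0.21·b = 173.2
N: 0.15·a + 0.035·b = 43.03
Solving simultaneously: a = 103.634, b = 785.282.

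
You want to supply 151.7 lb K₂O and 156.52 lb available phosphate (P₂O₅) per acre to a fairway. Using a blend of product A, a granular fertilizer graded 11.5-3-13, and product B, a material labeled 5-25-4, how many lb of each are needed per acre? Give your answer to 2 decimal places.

Per-acre balance (a = product A, b = product B):
K₂O: 0.13·a + 0.04·b = 151.7
P₂O₅: 0.03·a + 0.25·b = 156.52
Solving simultaneously: a = 1011.636, b = 504.684.

1011.64 lb product A, 504.68 lb product B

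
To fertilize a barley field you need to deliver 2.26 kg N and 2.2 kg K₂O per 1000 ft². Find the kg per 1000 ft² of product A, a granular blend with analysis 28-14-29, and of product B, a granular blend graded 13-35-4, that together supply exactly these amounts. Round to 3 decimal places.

7.381 kg product A, 1.487 kg product B

Per-1000 ft² balance (a = product A, b = product B):
N: 0.28·a + 0.13·b = 2.26
K₂O: 0.29·a + 0.04·b = 2.2
From row1: a = (2.26 − 0.13·b) / 0.28.
Into row2: 0.29·(2.26 − 0.13·b)/0.28 + 0.04·b = 2.2 → b = 1.48679, a = 7.38113.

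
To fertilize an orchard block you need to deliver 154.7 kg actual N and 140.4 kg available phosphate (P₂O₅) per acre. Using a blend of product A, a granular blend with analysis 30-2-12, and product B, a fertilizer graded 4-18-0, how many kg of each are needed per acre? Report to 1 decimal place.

417.9 kg product A, 733.6 kg product B

Per-acre balance (a = product A, b = product B):
N: 0.3·a + 0.04·b = 154.7
P₂O₅: 0.02·a + 0.18·b = 140.4
Eliminate a: (row1) − 0.3/0.02·(row2) → -2.66·b = -1951.3, so b = 733.571.
Back-substitute: a = (154.7 − 0.04·733.571) / 0.3 = 417.857.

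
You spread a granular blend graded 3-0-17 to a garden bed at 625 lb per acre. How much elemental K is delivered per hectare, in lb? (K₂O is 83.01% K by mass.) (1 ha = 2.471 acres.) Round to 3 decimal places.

217.938 lb K per hectare

K₂O per acre = 625 × 17% = 106.25 lb.
Elemental K = 106.25 × 0.8301 = 88.1981 lb per acre.
Convert to per hectare: 88.1981 × 2.471 = 217.9376 lb.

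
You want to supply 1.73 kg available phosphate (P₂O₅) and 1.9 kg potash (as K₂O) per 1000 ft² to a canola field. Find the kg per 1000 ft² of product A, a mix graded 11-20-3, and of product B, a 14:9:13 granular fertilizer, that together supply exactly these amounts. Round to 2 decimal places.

2.31 kg product A, 14.08 kg product B

With a, b = kg per 1000 ft² of product A and product B:
P₂O₅: 0.2·a + 0.09·b = 1.73
K₂O: 0.03·a + 0.13·b = 1.9
Eliminate b: (row1) − 0.09/0.13·(row2) → 0.179231·a = 0.414615, so a = 2.3133.
Then b = (1.9 − 0.03·2.3133) / 0.13 = 14.0815.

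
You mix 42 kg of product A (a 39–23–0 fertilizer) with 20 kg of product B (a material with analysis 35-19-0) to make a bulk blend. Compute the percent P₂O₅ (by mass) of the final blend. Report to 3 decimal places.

Total mass = 42 + 20 = 62 kg.
P₂O₅ mass = 23%×42 + 19%×20 = 13.46 kg.
% P₂O₅ = 13.46 / 62 = 21.7097%.

21.710% P₂O₅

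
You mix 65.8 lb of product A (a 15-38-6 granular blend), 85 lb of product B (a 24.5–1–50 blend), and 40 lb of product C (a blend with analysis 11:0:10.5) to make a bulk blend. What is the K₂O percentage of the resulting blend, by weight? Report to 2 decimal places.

Total mass = 65.8 + 85 + 40 = 190.8 lb.
K₂O mass = 6%×65.8 + 50%×85 + 10.5%×40 = 50.648 lb.
% K₂O = 50.648 / 190.8 = 26.5451%.

26.55% K₂O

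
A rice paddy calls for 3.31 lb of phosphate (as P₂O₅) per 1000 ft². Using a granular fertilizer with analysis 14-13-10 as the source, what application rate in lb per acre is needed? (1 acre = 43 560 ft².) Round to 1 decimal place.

1109.1 lb of product per acre

Product per 1000 ft² = 3.31 / 13% = 25.4615 lb.
Convert to per acre: 25.4615 × 43.56 = 1109.105 lb.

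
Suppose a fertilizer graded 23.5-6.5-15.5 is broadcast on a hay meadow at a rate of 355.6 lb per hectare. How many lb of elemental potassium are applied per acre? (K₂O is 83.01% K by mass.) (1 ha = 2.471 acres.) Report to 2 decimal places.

K₂O per hectare = 355.6 × 15.5% = 55.118 lb.
Elemental K = 55.118 × 0.8301 = 45.7535 lb per hectare.
Convert to per acre: 45.7535 × 0.404694 = 18.5162 lb.

18.52 lb K per acre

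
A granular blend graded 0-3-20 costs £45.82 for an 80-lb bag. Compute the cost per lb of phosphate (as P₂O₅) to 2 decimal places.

£19.09 per lb P₂O₅

P₂O₅ in bag = 80 × 3% = 2.4 lb.
Cost per lb P₂O₅ = £45.82 / 2.4 = £19.0917.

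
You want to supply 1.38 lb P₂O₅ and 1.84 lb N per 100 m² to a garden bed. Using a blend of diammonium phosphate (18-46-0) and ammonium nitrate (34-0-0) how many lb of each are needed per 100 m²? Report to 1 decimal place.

3.0 lb diammonium phosphate, 3.8 lb ammonium nitrate

Per-100 m² balance (a = diammonium phosphate, b = ammonium nitrate):
P₂O₅: 0.46·a + 0·b = 1.38
N: 0.18·a + 0.34·b = 1.84
From row1: a = (1.38 − 0·b) / 0.46.
Into row2: 0.18·(1.38 − 0·b)/0.46 + 0.34·b = 1.84 → b = 3.82353, a = 3.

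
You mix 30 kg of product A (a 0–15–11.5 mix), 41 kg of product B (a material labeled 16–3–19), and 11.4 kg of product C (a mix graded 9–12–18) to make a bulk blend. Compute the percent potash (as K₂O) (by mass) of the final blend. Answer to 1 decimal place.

16.1% K₂O

Total mass = 30 + 41 + 11.4 = 82.4 kg.
K₂O mass = 11.5%×30 + 19%×41 + 18%×11.4 = 13.292 kg.
% K₂O = 13.292 / 82.4 = 16.1311%.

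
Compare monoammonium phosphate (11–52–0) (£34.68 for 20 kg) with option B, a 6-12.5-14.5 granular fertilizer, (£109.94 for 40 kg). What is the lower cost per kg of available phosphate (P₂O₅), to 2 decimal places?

monoammonium phosphate: P₂O₅ per bag = 20 × 52% = 10.4 kg; cost = 34.68 / 10.4 = £3.3346/kg P₂O₅.
option B: P₂O₅ per bag = 40 × 12.5% = 5 kg; cost = 109.94 / 5 = £21.9880/kg P₂O₅.
monoammonium phosphate is cheaper.

£3.33 per kg P₂O₅ (monoammonium phosphate)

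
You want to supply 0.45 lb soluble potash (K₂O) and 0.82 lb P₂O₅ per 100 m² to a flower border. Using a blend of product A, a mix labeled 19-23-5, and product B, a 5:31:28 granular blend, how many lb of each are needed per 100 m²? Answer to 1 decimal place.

1.8 lb product A, 1.3 lb product B

With a, b = lb per 100 m² of product A and product B:
K₂O: 0.05·a + 0.28·b = 0.45
P₂O₅: 0.23·a + 0.31·b = 0.82
Eliminate b: (row1) − 0.28/0.31·(row2) → -0.157742·a = -0.290645, so a = 1.84254.
Then b = (0.82 − 0.23·1.84254) / 0.31 = 1.27812.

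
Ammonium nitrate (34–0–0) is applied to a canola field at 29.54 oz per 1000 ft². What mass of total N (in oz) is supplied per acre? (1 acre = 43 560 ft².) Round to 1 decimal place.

nitrogen per 1000 ft² = 29.54 × 34% = 10.0436 oz.
Convert to per acre: 10.0436 × 43.56 = 437.499 oz.

437.5 oz N per acre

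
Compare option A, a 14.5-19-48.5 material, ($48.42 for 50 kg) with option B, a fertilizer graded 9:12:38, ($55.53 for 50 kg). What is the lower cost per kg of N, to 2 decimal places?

$6.68 per kg N (option A)

option A: N per bag = 50 × 14.5% = 7.25 kg; cost = 48.42 / 7.25 = $6.6786/kg N.
option B: N per bag = 50 × 9% = 4.5 kg; cost = 55.53 / 4.5 = $12.3400/kg N.
option A is cheaper.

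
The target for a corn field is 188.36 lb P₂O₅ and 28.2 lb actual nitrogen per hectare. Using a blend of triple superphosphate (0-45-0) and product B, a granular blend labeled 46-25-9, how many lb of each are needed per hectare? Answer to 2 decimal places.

With a, b = lb per hectare of triple superphosphate and product B:
P₂O₅: 0.45·a + 0.25·b = 188.36
N: 0·a + 0.46·b = 28.2
Solving simultaneously: a = 384.5198, b = 61.3043.

384.52 lb triple superphosphate, 61.30 lb product B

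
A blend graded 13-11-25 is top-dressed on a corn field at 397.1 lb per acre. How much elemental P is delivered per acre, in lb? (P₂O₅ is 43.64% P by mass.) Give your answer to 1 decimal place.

P₂O₅ per acre = 397.1 × 11% = 43.681 lb.
Elemental P = 43.681 × 0.4364 = 19.0624 lb per acre.

19.1 lb P per acre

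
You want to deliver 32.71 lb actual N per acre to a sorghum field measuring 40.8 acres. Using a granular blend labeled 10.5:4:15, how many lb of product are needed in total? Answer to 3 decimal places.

12710.171 lb

Product per acre = 32.71 / 10.5% = 311.524 lb.
Total product = 311.524 × 40.8 = 12710.1714 lb.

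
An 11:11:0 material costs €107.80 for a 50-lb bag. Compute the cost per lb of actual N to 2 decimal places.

€19.60 per lb N

N in bag = 50 × 11% = 5.5 lb.
Cost per lb N = €107.80 / 5.5 = €19.6000.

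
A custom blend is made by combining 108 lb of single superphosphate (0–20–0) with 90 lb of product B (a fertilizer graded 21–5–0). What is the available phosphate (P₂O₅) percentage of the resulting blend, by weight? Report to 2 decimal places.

Total mass = 108 + 90 = 198 lb.
P₂O₅ mass = 20%×108 + 5%×90 = 26.1 lb.
% P₂O₅ = 26.1 / 198 = 13.1818%.

13.18% P₂O₅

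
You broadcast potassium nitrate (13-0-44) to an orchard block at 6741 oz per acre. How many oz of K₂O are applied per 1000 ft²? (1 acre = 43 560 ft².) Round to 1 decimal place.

68.1 oz K₂O per thousand sq ft

K₂O per acre = 6741 × 44% = 2966.04 oz.
Convert to per 1000 ft²: 2966.04 × 0.0229568 = 68.0909 oz.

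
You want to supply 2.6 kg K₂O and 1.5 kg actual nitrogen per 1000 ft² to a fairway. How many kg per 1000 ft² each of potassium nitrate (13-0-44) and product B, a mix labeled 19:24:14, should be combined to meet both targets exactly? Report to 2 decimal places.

4.34 kg potassium nitrate, 4.92 kg product B

Let a = kg of potassium nitrate, b = kg of product B (per 1000 ft²).
K₂O: 0.44·a + 0.14·b = 2.6
N: 0.13·a + 0.19·b = 1.5
Solving simultaneously: a = 4.34251, b = 4.92355.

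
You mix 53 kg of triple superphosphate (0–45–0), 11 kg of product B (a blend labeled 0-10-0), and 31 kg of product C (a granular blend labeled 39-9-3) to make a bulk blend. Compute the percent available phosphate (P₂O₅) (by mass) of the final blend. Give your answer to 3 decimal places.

29.200% P₂O₅

Total mass = 53 + 11 + 31 = 95 kg.
P₂O₅ mass = 45%×53 + 10%×11 + 9%×31 = 27.74 kg.
% P₂O₅ = 27.74 / 95 = 29.2%.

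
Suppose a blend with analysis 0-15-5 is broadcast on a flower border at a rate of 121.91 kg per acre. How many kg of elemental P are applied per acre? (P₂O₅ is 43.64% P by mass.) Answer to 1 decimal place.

P₂O₅ per acre = 121.91 × 15% = 18.2865 kg.
Elemental P = 18.2865 × 0.4364 = 7.98023 kg per acre.

8.0 kg P per acre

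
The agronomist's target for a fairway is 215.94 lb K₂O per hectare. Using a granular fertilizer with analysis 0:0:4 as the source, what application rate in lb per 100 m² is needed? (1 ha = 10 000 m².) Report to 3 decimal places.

53.985 lb of product per hundred sq m

Product per hectare = 215.94 / 4% = 5398.5 lb.
Convert to per 100 m²: 5398.5 × 0.01 = 53.985 lb.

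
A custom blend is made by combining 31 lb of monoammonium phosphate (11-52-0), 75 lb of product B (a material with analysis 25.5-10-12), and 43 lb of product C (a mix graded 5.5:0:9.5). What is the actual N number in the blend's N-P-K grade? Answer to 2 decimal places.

16.71% N

Total mass = 31 + 75 + 43 = 149 lb.
N mass = 11%×31 + 25.5%×75 + 5.5%×43 = 24.9 lb.
% N = 24.9 / 149 = 16.7114%.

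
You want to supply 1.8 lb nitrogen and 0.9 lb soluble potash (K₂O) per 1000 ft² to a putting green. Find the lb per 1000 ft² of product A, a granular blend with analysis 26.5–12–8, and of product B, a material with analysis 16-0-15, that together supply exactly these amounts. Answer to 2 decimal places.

4.68 lb product A, 3.51 lb product B

Per-1000 ft² balance (a = product A, b = product B):
N: 0.265·a + 0.16·b = 1.8
K₂O: 0.08·a + 0.15·b = 0.9
Eliminate a: (row1) − 0.265/0.08·(row2) → -0.336875·b = -1.18125, so b = 3.50649.
Back-substitute: a = (1.8 − 0.16·3.50649) / 0.265 = 4.67532.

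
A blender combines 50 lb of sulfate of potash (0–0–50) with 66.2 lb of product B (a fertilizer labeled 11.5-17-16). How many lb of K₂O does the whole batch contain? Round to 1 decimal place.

35.6 lb K₂O

K₂O mass = 50%×50 + 16%×66.2 = 35.592 lb.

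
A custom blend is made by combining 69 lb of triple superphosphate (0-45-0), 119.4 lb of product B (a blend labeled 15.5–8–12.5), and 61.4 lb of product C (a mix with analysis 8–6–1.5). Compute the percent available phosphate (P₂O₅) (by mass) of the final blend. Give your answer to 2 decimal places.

17.73% P₂O₅

Total mass = 69 + 119.4 + 61.4 = 249.8 lb.
P₂O₅ mass = 45%×69 + 8%×119.4 + 6%×61.4 = 44.286 lb.
% P₂O₅ = 44.286 / 249.8 = 17.7286%.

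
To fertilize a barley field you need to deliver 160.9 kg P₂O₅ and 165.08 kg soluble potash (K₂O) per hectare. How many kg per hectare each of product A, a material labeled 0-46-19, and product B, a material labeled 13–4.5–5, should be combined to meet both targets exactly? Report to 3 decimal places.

42.657 kg product A, 3139.502 kg product B

With a, b = kg per hectare of product A and product B:
P₂O₅: 0.46·a + 0.045·b = 160.9
K₂O: 0.19·a + 0.05·b = 165.08
Eliminate a: (row1) − 0.46/0.19·(row2) → -0.0760526·b = -238.767, so b = 3139.5017.
Back-substitute: a = (160.9 − 0.045·3139.5017) / 0.46 = 42.6574.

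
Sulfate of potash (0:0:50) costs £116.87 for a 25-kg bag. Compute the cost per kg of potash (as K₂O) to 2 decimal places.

£9.35 per kg K₂O

K₂O in bag = 25 × 50% = 12.5 kg.
Cost per kg K₂O = £116.87 / 12.5 = £9.3496.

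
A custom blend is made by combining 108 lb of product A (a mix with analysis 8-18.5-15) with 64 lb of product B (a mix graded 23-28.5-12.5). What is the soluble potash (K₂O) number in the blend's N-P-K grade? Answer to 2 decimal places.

14.07% K₂O

Total mass = 108 + 64 = 172 lb.
K₂O mass = 15%×108 + 12.5%×64 = 24.2 lb.
% K₂O = 24.2 / 172 = 14.0698%.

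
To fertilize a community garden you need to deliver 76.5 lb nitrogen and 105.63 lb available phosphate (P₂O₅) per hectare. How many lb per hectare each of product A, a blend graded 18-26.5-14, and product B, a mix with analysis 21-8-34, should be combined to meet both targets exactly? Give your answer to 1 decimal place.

Per-hectare balance (a = product A, b = product B):
N: 0.18·a + 0.21·b = 76.5
P₂O₅: 0.265·a + 0.08·b = 105.63
Eliminate a: (row1) − 0.18/0.265·(row2) → 0.15566·b = 4.75132, so b = 30.5236.
Back-substitute: a = (76.5 − 0.21·30.5236) / 0.18 = 389.389.

389.4 lb product A, 30.5 lb product B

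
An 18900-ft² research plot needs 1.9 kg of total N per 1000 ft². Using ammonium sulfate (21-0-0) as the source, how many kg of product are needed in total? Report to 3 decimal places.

171.000 kg

Product per 1000 ft² = 1.9 / 21% = 9.04762 kg.
Total product = 9.04762 × 18900 / 1000 = 171 kg.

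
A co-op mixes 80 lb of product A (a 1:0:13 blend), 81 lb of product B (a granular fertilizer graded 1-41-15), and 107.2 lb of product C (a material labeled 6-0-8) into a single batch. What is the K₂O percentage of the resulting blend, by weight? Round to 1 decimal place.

11.6% K₂O

Total mass = 80 + 81 + 107.2 = 268.2 lb.
K₂O mass = 13%×80 + 15%×81 + 8%×107.2 = 31.126 lb.
% K₂O = 31.126 / 268.2 = 11.6055%.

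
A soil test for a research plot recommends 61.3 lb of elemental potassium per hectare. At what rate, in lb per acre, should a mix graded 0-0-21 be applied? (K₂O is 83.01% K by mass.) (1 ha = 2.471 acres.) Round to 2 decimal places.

142.31 lb of product per acre

As K₂O: 61.3 / 0.8301 = 73.8465 lb per hectare.
Product per hectare = 73.8465 / 21% = 351.65 lb.
Convert to per acre: 351.65 × 0.404694 = 142.311 lb.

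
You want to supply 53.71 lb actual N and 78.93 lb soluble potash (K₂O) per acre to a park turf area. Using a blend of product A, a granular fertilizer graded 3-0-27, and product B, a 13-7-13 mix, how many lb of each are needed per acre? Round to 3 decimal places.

105.083 lb product A, 388.904 lb product B

Let a = lb of product A, b = lb of product B (per acre).
N: 0.03·a + 0.13·b = 53.71
K₂O: 0.27·a + 0.13·b = 78.93
Eliminate b: (row1) − 0.13/0.13·(row2) → -0.24·a = -25.22, so a = 105.0833.
Then b = (78.93 − 0.27·105.0833) / 0.13 = 388.9038.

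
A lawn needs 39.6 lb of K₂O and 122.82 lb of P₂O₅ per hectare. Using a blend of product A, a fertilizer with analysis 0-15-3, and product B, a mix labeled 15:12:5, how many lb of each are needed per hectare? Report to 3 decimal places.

Let a = lb of product A, b = lb of product B (per hectare).
K₂O: 0.03·a + 0.05·b = 39.6
P₂O₅: 0.15·a + 0.12·b = 122.82
Solving simultaneously: a = 356.1538, b = 578.3077.

356.154 lb product A, 578.308 lb product B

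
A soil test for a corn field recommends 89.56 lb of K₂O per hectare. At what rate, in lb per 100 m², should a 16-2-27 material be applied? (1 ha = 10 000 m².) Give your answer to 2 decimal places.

Product per hectare = 89.56 / 27% = 331.704 lb.
Convert to per 100 m²: 331.704 × 0.01 = 3.31704 lb.

3.32 lb of product per hundred sq m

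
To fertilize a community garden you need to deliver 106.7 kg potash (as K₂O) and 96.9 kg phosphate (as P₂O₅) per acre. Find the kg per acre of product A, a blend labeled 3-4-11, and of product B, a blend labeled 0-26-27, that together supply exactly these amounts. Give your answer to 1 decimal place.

With a, b = kg per acre of product A and product B:
K₂O: 0.11·a + 0.27·b = 106.7
P₂O₅: 0.04·a + 0.26·b = 96.9
Solving simultaneously: a = 88.7079, b = 359.045.

88.7 kg product A, 359.0 kg product B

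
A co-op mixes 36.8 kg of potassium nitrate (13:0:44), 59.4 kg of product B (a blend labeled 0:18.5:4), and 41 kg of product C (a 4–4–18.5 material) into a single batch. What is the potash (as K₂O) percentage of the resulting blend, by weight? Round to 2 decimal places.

19.06% K₂O

Total mass = 36.8 + 59.4 + 41 = 137.2 kg.
K₂O mass = 44%×36.8 + 4%×59.4 + 18.5%×41 = 26.153 kg.
% K₂O = 26.153 / 137.2 = 19.062%.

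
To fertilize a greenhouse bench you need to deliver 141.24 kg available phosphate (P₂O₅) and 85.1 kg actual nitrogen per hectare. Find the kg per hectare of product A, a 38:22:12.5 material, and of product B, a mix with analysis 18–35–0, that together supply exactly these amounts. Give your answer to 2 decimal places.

46.70 kg product A, 374.19 kg product B

With a, b = kg per hectare of product A and product B:
P₂O₅: 0.22·a + 0.35·b = 141.24
N: 0.38·a + 0.18·b = 85.1
Eliminate a: (row1) − 0.22/0.38·(row2) → 0.245789·b = 91.9716, so b = 374.188.
Back-substitute: a = (141.24 − 0.35·374.188) / 0.22 = 46.7002.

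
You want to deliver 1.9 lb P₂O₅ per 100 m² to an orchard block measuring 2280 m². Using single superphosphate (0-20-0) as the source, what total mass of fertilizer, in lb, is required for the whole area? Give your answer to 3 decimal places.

216.600 lb

Product per 100 m² = 1.9 / 20% = 9.5 lb.
Total product = 9.5 × 2280 / 100 = 216.6 lb.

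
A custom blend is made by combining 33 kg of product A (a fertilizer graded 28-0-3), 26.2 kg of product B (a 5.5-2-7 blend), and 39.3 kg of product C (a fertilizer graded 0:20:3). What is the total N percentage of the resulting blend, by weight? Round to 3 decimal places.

10.844% N

Total mass = 33 + 26.2 + 39.3 = 98.5 kg.
N mass = 28%×33 + 5.5%×26.2 + 0%×39.3 = 10.681 kg.
% N = 10.681 / 98.5 = 10.8437%.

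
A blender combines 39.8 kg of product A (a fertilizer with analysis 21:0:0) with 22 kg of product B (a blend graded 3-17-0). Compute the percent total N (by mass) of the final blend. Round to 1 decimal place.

Total mass = 39.8 + 22 = 61.8 kg.
N mass = 21%×39.8 + 3%×22 = 9.018 kg.
% N = 9.018 / 61.8 = 14.5922%.

14.6% N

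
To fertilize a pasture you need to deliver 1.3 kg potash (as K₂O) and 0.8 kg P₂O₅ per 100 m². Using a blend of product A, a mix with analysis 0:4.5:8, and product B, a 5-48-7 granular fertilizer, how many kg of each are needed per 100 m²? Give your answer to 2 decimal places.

16.11 kg product A, 0.16 kg product B

With a, b = kg per 100 m² of product A and product B:
K₂O: 0.08·a + 0.07·b = 1.3
P₂O₅: 0.045·a + 0.48·b = 0.8
Eliminate a: (row1) − 0.08/0.045·(row2) → -0.783333·b = -0.122222, so b = 0.156028.
Back-substitute: a = (1.3 − 0.07·0.156028) / 0.08 = 16.1135.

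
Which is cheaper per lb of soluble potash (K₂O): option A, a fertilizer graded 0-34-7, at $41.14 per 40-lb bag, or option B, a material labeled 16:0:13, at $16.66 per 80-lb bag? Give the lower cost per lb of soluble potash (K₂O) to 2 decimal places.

option A: K₂O per bag = 40 × 7% = 2.8 lb; cost = 41.14 / 2.8 = $14.6929/lb K₂O.
option B: K₂O per bag = 80 × 13% = 10.4 lb; cost = 16.66 / 10.4 = $1.6019/lb K₂O.
option B is cheaper.

$1.60 per lb K₂O (option B)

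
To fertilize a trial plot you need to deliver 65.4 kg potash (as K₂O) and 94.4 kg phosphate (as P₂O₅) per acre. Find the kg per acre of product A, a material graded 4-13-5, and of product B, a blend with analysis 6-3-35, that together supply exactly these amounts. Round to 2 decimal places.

Let a = kg of product A, b = kg of product B (per acre).
K₂O: 0.05·a + 0.35·b = 65.4
P₂O₅: 0.13·a + 0.03·b = 94.4
Solving simultaneously: a = 706.318, b = 85.9545.

706.32 kg product A, 85.95 kg product B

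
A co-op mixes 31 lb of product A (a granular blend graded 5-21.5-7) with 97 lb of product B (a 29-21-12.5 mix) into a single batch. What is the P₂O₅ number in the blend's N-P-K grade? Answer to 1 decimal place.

Total mass = 31 + 97 = 128 lb.
P₂O₅ mass = 21.5%×31 + 21%×97 = 27.035 lb.
% P₂O₅ = 27.035 / 128 = 21.1211%.

21.1% P₂O₅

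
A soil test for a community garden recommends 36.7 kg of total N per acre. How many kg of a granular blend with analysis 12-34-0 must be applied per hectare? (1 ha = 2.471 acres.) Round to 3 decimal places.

755.714 kg of product per hectare

Product per acre = 36.7 / 12% = 305.833 kg.
Convert to per hectare: 305.833 × 2.471 = 755.7142 kg.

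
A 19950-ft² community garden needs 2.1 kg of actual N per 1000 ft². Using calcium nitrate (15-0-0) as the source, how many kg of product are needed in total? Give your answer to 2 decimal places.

Product per 1000 ft² = 2.1 / 15% = 14 kg.
Total product = 14 × 19950 / 1000 = 279.3 kg.

279.30 kg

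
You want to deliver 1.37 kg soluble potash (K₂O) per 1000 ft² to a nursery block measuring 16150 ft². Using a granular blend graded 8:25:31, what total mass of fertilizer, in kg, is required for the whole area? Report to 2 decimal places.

71.37 kg

Product per 1000 ft² = 1.37 / 31% = 4.41935 kg.
Total product = 4.41935 × 16150 / 1000 = 71.3726 kg.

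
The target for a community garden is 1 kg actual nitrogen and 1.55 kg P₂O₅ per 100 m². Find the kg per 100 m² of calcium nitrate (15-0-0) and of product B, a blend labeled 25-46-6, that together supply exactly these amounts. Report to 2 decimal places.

With a, b = kg per 100 m² of calcium nitrate and product B:
N: 0.15·a + 0.25·b = 1
P₂O₅: 0·a + 0.46·b = 1.55
Solving simultaneously: a = 1.05072, b = 3.36957.

1.05 kg calcium nitrate, 3.37 kg product B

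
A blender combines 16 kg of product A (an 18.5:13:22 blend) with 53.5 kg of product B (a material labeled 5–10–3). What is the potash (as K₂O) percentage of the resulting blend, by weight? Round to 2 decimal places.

Total mass = 16 + 53.5 = 69.5 kg.
K₂O mass = 22%×16 + 3%×53.5 = 5.125 kg.
% K₂O = 5.125 / 69.5 = 7.3741%.

7.37% K₂O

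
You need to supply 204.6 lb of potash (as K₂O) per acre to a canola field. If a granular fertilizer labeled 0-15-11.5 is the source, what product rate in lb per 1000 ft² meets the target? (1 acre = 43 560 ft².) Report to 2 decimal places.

Product per acre = 204.6 / 11.5% = 1779.13 lb.
Convert to per 1000 ft²: 1779.13 × 0.0229568 = 40.8432 lb.

40.84 lb of product per thousand sq ft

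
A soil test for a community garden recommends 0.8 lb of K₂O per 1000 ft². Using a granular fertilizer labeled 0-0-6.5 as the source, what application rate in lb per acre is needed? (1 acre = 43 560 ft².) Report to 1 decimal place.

536.1 lb of product per acre

Product per 1000 ft² = 0.8 / 6.5% = 12.3077 lb.
Convert to per acre: 12.3077 × 43.56 = 536.123 lb.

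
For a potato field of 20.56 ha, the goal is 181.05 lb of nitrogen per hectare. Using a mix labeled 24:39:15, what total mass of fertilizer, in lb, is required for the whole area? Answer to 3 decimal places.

15509.950 lb

Product per hectare = 181.05 / 24% = 754.375 lb.
Total product = 754.375 × 20.56 = 15509.95 lb.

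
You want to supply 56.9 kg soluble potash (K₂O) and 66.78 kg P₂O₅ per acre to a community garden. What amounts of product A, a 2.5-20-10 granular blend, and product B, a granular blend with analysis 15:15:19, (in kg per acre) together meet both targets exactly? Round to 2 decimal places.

180.57 kg product A, 204.43 kg product B

Let a = kg of product A, b = kg of product B (per acre).
K₂O: 0.1·a + 0.19·b = 56.9
P₂O₅: 0.2·a + 0.15·b = 66.78
Solving simultaneously: a = 180.574, b = 204.4348.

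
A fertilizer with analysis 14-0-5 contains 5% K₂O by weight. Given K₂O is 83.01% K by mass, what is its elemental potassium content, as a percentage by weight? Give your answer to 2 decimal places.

4.15% K

%K = 5 × 0.8301 = 4.1505%.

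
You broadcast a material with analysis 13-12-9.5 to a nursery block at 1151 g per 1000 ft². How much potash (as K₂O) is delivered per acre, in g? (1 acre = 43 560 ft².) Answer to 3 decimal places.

4763.068 g K₂O per acre

K₂O per 1000 ft² = 1151 × 9.5% = 109.345 g.
Convert to per acre: 109.345 × 43.56 = 4763.0682 g.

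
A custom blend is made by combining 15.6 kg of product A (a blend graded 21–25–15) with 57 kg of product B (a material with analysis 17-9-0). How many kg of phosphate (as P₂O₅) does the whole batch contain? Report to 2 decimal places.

9.03 kg P₂O₅

P₂O₅ mass = 25%×15.6 + 9%×57 = 9.03 kg.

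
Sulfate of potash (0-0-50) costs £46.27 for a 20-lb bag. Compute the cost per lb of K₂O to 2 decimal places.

£4.63 per lb K₂O

K₂O in bag = 20 × 50% = 10 lb.
Cost per lb K₂O = £46.27 / 10 = £4.6270.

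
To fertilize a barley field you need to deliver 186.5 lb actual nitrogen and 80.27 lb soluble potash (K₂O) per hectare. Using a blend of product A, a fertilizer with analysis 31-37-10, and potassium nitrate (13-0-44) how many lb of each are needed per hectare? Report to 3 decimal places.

Per-hectare balance (a = product A, b = potassium nitrate):
N: 0.31·a + 0.13·b = 186.5
K₂O: 0.1·a + 0.44·b = 80.27
From row1: a = (186.5 − 0.13·b) / 0.31.
Into row2: 0.1·(186.5 − 0.13·b)/0.31 + 0.44·b = 80.27 → b = 50.5162, a = 580.4287.

580.429 lb product A, 50.516 lb potassium nitrate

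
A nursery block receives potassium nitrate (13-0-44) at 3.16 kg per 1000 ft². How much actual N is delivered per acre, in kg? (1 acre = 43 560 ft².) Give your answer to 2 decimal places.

nitrogen per 1000 ft² = 3.16 × 13% = 0.4108 kg.
Convert to per acre: 0.4108 × 43.56 = 17.8944 kg.

17.89 kg N per acre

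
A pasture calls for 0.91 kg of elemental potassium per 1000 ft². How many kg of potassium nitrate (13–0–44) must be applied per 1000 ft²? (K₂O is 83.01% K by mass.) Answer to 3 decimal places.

2.491 kg of product per thousand sq ft

As K₂O: 0.91 / 0.8301 = 1.09625 kg per 1000 ft².
Product per 1000 ft² = 1.09625 / 44% = 2.49149 kg.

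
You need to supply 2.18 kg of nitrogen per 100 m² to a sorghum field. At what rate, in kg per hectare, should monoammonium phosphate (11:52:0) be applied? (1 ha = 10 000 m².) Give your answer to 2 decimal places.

1981.82 kg of product per hectare

Product per 100 m² = 2.18 / 11% = 19.8182 kg.
Convert to per hectare: 19.8182 × 100 = 1981.818 kg.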